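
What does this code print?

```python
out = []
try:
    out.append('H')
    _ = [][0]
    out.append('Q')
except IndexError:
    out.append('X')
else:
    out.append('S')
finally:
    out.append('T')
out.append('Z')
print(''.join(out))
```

Execution trace: 'H' (try body) → 'X' (except IndexError) → 'T' (finally) → 'Z' (after the try/except). Output: HXTZ

Answer: HXTZ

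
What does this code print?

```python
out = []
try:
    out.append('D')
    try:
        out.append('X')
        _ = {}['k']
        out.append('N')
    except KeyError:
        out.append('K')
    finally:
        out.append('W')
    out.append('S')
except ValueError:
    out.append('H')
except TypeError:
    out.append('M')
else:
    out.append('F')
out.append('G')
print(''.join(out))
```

Execution trace: 'D' (try body) → 'X' (inner try body) → 'K' (inner except KeyError) → 'W' (inner finally) → 'S' (try body, no exception) → 'F' (else) → 'G' (after the try/except). Output: DXKWSFG

Answer: DXKWSFG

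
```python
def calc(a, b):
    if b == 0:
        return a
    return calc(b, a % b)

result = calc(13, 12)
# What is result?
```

calc(13, 12) -> calc(12, 1) -> calc(1, 0) -> 1

Answer: 1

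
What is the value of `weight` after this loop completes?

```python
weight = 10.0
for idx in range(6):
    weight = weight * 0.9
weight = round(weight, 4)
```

Exponential decay: 10.0 * 0.9^6
`weight` takes the values: 10.0 → 9.0 → 8.1 → 7.29 → 6.561 → 5.9049 → 5.31441 → 5.3144

Answer: 5.3144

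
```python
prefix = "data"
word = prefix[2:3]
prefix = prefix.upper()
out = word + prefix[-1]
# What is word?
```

Trace:
`prefix = "data"` → prefix = 'data'
`word = prefix[2:3]` → word = 't'
`prefix = prefix.upper()` → prefix = 'DATA'
`out = word + prefix[-1]` → out = 'tA'
So word = 't'

Answer: 't'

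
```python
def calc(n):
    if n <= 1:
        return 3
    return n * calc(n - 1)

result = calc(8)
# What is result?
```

calc(8) = 8 * 7 * 6 * 5 * 4 * 3 * 2 * 3 = 120960

Answer: 120960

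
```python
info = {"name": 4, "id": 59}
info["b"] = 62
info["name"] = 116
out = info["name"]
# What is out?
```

Trace:
`info = {"name": 4, "id": 59}` → info = {'name': 4, 'id': 59}
`info["b"] = 62` → info = {'name': 4, 'id': 59, 'b': 62}
`info["name"] = 116` → info = {'name': 116, 'id': 59, 'b': 62}
`out = info["name"]` → out = 116
So out = 116

Answer: 116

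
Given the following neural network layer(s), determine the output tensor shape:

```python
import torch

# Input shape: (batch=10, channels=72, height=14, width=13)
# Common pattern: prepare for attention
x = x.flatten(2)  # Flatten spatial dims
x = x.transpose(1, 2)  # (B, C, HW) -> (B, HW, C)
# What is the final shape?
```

Input: (10, 72, 14, 13) -> after flatten(2): (10, 72, 182) -> Output: (10, 182, 72)

Answer: (10, 182, 72)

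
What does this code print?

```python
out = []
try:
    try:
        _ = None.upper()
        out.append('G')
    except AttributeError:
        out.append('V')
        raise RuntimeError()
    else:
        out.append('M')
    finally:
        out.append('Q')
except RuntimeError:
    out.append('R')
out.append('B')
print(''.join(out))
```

Execution trace: 'V' (inner except AttributeError) → 'Q' (inner finally) → 'R' (outer except RuntimeError) → 'B' (after the try/except). Output: VQRB

Answer: VQRB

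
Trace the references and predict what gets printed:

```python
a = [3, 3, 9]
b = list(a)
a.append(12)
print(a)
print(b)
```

Key concept: list() constructor creates copy.
Step by step:
`a = [3, 3, 9]` → a = [3, 3, 9]
`b = list(a)` → b = [3, 3, 9]
`a.append(12)` → a = [3, 3, 9, 12]
`print(a)` → prints [3, 3, 9, 12]
`print(b)` → prints [3, 3, 9]

Answer:
[3, 3, 9, 12]
[3, 3, 9]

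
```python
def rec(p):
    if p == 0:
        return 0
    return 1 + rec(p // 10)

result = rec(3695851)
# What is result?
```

Count of digits of 3695851: 7

Answer: 7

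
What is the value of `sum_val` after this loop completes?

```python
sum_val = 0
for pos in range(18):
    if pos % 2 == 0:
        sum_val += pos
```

Sum of even numbers 0 to 17
`sum_val` takes the values: 0 → 2 → 6 → 12 → 20 → 30 → 42 → 56 → 72

Answer: 72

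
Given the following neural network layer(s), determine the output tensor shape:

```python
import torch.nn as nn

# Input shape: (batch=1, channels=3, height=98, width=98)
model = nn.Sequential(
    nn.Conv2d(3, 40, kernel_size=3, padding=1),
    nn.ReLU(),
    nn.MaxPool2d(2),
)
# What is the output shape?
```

Input: (1, 3, 98, 98) -> after Conv2d: (1, 40, 98, 98) -> after ReLU: (1, 40, 98, 98) -> Output: (1, 40, 49, 49)

Answer: (1, 40, 49, 49)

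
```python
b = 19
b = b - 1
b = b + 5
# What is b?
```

Trace:
`b = 19` → b = 19
`b = b - 1` → b = 18
`b = b + 5` → b = 23
So b = 23

Answer: 23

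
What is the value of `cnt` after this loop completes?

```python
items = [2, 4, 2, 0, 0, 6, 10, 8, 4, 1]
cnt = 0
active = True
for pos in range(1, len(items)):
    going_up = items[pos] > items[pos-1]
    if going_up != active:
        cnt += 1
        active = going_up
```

Count direction changes in [2, 4, 2, 0, 0, 6, 10, 8, 4, 1]
`cnt` takes the values: 0 → 1 → 2 → 3

Answer: 3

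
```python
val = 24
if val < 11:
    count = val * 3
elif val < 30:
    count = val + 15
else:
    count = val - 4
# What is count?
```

Trace:
`val = 24` → val = 24
`if val < 11: ...` → val < 11 is False, val < 30 is True → count = 39
So count = 39

Answer: 39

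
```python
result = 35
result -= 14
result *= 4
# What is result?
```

Trace:
`result = 35` → result = 35
`result -= 14` → result = 21
`result *= 4` → result = 84
So result = 84

Answer: 84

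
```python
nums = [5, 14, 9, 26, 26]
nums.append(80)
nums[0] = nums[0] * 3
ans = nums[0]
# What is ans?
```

Trace:
`nums = [5, 14, 9, 26, 26]` → nums = [5, 14, 9, 26, 26]
`nums.append(80)` → nums = [5, 14, 9, 26, 26, 80]
`nums[0] = nums[0] * 3` → nums = [15, 14, 9, 26, 26, 80]
`ans = nums[0]` → ans = 15
So ans = 15

Answer: 15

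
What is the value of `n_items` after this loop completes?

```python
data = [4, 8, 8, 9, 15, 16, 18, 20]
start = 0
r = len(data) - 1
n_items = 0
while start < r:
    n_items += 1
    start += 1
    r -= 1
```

Iterations until pointers meet (list length 8)
`n_items` takes the values: 0 → 1 → 2 → 3 → 4

Answer: 4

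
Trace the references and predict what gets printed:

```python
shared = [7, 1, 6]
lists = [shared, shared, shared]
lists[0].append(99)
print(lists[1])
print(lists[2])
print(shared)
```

Key concept: list of same reference.
Step by step:
`shared = [7, 1, 6]` → shared = [7, 1, 6]
`lists = [shared, shared, shared]` → lists = [[7, 1, 6], [7, 1, 6], [7, 1, 6]]
`lists[0].append(99)` → shared = [7, 1, 6, 99]; lists = [[7, 1, 6, 99], [7, 1, 6, 99], [7, 1, 6, 99]]
`print(lists[1])` → prints [7, 1, 6, 99]
`print(lists[2])` → prints [7, 1, 6, 99]
`print(shared)` → prints [7, 1, 6, 99]

Answer:
[7, 1, 6, 99]
[7, 1, 6, 99]
[7, 1, 6, 99]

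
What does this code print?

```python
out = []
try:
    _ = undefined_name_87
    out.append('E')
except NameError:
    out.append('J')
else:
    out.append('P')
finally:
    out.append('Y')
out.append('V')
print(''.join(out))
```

Execution trace: 'J' (except NameError) → 'Y' (finally) → 'V' (after the try/except). Output: JYV

Answer: JYV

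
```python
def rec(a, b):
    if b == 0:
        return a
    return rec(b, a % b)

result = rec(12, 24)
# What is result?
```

rec(12, 24) -> rec(24, 12) -> rec(12, 0) -> 12

Answer: 12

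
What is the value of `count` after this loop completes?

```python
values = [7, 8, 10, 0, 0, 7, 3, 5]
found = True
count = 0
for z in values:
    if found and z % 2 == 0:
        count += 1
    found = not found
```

Count even values at even positions
`count` takes the values: 0 → 1 → 2

Answer: 2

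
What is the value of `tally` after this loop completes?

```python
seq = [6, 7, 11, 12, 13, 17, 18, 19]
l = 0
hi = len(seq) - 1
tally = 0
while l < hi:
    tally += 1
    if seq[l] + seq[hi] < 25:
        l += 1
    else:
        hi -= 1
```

Steps to find pair summing to 25
`tally` takes the values: 0 → 1 → 2 → 3 → 4 → 5 → 6 → 7

Answer: 7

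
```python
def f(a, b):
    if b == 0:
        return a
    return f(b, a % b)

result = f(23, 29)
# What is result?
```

f(23, 29) -> f(29, 23) -> f(23, 6) -> f(6, 5) -> f(5, 1) -> f(1, 0) -> 1

Answer: 1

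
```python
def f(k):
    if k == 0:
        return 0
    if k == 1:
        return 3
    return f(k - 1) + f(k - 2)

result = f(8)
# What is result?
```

Build up from base cases: f(0)=0, f(1)=3, f(2)=3, f(3)=6, f(4)=9, f(5)=15, f(6)=24, ..., f(8)=63

Answer: 63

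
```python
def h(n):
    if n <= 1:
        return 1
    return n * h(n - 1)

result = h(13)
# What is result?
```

h(13) = 13 * 12 * 11 * 10 * 9 * 8 * 7 * 6 * 5 * 4 * 3 * 2 * 1 = 6227020800

Answer: 6227020800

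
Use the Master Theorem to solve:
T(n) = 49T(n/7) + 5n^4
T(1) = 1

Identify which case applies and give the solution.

a=49, b=7, f(n)=5n^4. log_7(49) = 2. Since c=4 > 2 and the regularity condition holds (49(n/7)^4 = (49/7^4)n^4 with 49/7^4 < 1), Case 3 applies: T(n) = Θ(f(n)) = O(n^4).

Answer: O(n^4) - Case 3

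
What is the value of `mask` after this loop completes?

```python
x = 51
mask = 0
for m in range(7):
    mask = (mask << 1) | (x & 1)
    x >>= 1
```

Reverse lowest 7 bits of 51
`mask` takes the values: 0 → 1 → 3 → 6 → 12 → 25 → 51 → 102

Answer: 102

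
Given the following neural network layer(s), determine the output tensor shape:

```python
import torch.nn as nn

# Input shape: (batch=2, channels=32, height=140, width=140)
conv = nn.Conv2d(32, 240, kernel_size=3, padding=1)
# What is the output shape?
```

Input: (2, 32, 140, 140) -> Output: (2, 240, 140, 140)

Answer: (2, 240, 140, 140)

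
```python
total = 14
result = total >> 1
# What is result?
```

Trace:
`total = 14` → total = 14
`result = total >> 1` → result = 7
So result = 7

Answer: 7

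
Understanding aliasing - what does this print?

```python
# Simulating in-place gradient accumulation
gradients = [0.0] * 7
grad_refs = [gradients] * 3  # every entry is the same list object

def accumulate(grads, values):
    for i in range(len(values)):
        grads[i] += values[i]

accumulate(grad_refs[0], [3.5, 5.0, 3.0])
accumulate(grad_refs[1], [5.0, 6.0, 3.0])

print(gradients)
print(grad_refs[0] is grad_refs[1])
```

Key concept: gradient accumulation aliasing.
Step by step:
`gradients = [0.0] * 7` → gradients = [0.0, 0.0, 0.0, 0.0, 0.0, 0.0, 0.0]
`grad_refs = [gradients] * 3` → grad_refs = [[0.0, 0.0, 0.0, 0.0, 0.0, 0.0, 0.0], [0.0, 0.0, 0.0, 0.0, 0.0, 0.0, 0.0], [0.0, 0.0, 0.0, 0.0, 0.0, 0.0, 0.0]]
`accumulate(grad_refs[0], [3.5, 5.0, 3.0])` → gradients = [3.5, 5.0, 3.0, 0.0, 0.0, 0.0, 0.0]; grad_refs = [[3.5, 5.0, 3.0, 0.0, 0.0, 0.0, 0.0], [3.5, 5.0, 3.0, 0.0, 0.0, 0.0, 0.0], [3.5, 5.0, 3.0, 0.0, 0.0, 0.0, 0.0]]
`accumulate(grad_refs[1], [5.0, 6.0, 3.0])` → gradients = [8.5, 11.0, 6.0, 0.0, 0.0, 0.0, 0.0]; grad_refs = [[8.5, 11.0, 6.0, 0.0, 0.0, 0.0, 0.0], [8.5, 11.0, 6.0, 0.0, 0.0, 0.0, 0.0], [8.5, 11.0, 6.0, 0.0, 0.0, 0.0, 0.0]]
`print(gradients)` → prints [8.5, 11.0, 6.0, 0.0, 0.0, 0.0, 0.0]
`print(grad_refs[0] is grad_refs[1])` → prints True

Answer:
[8.5, 11.0, 6.0, 0.0, 0.0, 0.0, 0.0]
True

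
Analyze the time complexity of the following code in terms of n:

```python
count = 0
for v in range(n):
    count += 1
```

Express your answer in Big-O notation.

Each loop level contributes: n. Multiplying the contributions gives O(n).

Answer: O(n)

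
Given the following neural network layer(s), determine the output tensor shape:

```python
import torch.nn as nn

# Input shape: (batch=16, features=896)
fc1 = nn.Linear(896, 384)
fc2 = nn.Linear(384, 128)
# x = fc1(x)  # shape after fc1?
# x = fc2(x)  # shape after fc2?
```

Input: (16, 896) -> after fc1: (16, 384) -> Output: (16, 128)

Answer: (16, 128)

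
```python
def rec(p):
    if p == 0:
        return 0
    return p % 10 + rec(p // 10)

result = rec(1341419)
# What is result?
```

Sum of digits of 1341419: 9 + 1 + 4 + 1 + 4 + 3 + 1 = 23

Answer: 23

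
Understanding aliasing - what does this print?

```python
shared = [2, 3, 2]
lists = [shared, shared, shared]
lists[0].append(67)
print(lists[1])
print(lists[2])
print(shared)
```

Key concept: list of same reference.
Step by step:
`shared = [2, 3, 2]` → shared = [2, 3, 2]
`lists = [shared, shared, shared]` → lists = [[2, 3, 2], [2, 3, 2], [2, 3, 2]]
`lists[0].append(67)` → shared = [2, 3, 2, 67]; lists = [[2, 3, 2, 67], [2, 3, 2, 67], [2, 3, 2, 67]]
`print(lists[1])` → prints [2, 3, 2, 67]
`print(lists[2])` → prints [2, 3, 2, 67]
`print(shared)` → prints [2, 3, 2, 67]

Answer:
[2, 3, 2, 67]
[2, 3, 2, 67]
[2, 3, 2, 67]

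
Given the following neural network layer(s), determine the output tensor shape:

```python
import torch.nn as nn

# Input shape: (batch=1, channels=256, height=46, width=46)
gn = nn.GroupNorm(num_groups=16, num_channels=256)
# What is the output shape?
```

Input: (1, 256, 46, 46) -> Output: (1, 256, 46, 46)

Answer: (1, 256, 46, 46)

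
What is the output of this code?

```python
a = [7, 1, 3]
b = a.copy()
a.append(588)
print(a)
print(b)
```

Key concept: list.copy() creates independent copy.
Step by step:
`a = [7, 1, 3]` → a = [7, 1, 3]
`b = a.copy()` → b = [7, 1, 3]
`a.append(588)` → a = [7, 1, 3, 588]
`print(a)` → prints [7, 1, 3, 588]
`print(b)` → prints [7, 1, 3]

Answer:
[7, 1, 3, 588]
[7, 1, 3]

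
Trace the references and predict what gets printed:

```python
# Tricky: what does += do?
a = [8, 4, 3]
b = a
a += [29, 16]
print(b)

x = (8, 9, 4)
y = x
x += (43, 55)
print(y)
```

Key concept: += behavior differs for mutable vs immutable.
Step by step:
`a = [8, 4, 3]` → a = [8, 4, 3]
`b = a` → b = [8, 4, 3] (same object as a)
`a += [29, 16]` → a = [8, 4, 3, 29, 16] (same object as b); b = [8, 4, 3, 29, 16] (same object as a)
`print(b)` → prints [8, 4, 3, 29, 16]
`x = (8, 9, 4)` → x = (8, 9, 4)
`y = x` → y = (8, 9, 4)
`x += (43, 55)` → x = (8, 9, 4, 43, 55)
`print(y)` → prints (8, 9, 4)

Answer:
[8, 4, 3, 29, 16]
(8, 9, 4)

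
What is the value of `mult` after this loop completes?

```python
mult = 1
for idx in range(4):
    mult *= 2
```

2^4 = 16
`mult` takes the values: 1 → 2 → 4 → 8 → 16

Answer: 16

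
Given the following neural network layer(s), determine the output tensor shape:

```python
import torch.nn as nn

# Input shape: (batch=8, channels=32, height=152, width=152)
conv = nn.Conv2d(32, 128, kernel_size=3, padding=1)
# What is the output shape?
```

Input: (8, 32, 152, 152) -> Output: (8, 128, 152, 152)

Answer: (8, 128, 152, 152)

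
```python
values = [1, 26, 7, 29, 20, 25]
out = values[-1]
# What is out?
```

Trace:
`values = [1, 26, 7, 29, 20, 25]` → values = [1, 26, 7, 29, 20, 25]
`out = values[-1]` → out = 25
So out = 25

Answer: 25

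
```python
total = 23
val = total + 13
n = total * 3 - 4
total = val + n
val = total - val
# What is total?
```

Trace:
`total = 23` → total = 23
`val = total + 13` → val = 36
`n = total * 3 - 4` → n = 65
`total = val + n` → total = 101
`val = total - val` → val = 65
So total = 101

Answer: 101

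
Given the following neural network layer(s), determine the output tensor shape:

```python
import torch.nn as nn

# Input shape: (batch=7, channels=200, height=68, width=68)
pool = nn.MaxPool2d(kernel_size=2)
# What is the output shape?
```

Input: (7, 200, 68, 68) -> Output: (7, 200, 34, 34)

Answer: (7, 200, 34, 34)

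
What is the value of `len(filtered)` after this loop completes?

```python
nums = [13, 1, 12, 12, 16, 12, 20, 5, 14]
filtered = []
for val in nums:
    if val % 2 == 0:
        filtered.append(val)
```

Count even numbers in [13, 1, 12, 12, 16, 12, 20, 5, 14]
`filtered` takes the values: [] → [12] → [12, 12] → [12, 12, 16] → [12, 12, 16, 12] → [12, 12, 16, 12, 20] → [12, 12, 16, 12, 20, 14]
So `len(filtered)` = 6

Answer: 6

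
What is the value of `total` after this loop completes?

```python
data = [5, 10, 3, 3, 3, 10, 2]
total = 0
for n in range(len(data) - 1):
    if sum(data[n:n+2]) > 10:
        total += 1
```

Count windows with sum > 10
`total` takes the values: 0 → 1 → 2 → 3 → 4

Answer: 4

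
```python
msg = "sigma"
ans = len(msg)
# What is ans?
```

Trace:
`msg = "sigma"` → msg = 'sigma'
`ans = len(msg)` → ans = 5
So ans = 5

Answer: 5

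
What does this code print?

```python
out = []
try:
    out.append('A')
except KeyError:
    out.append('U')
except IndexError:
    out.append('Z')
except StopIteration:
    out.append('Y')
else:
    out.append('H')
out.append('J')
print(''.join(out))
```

Execution trace: 'A' (try body, no exception) → 'H' (else) → 'J' (after the try/except). Output: AHJ

Answer: AHJ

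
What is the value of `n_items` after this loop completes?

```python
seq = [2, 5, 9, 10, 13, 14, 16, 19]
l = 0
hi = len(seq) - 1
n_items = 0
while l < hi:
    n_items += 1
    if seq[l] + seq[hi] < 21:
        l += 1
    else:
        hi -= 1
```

Steps to find pair summing to 21
`n_items` takes the values: 0 → 1 → 2 → 3 → 4 → 5 → 6 → 7

Answer: 7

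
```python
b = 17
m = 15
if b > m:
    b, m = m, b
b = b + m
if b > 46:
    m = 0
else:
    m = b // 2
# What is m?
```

Trace:
`b = 17` → b = 17
`m = 15` → m = 15
`if b > m: ...` → b > m is True → b = 15; m = 17
`b = b + m` → b = 32
`if b > 46: ...` → b > 46 is False, take else branch → m = 16
So m = 16

Answer: 16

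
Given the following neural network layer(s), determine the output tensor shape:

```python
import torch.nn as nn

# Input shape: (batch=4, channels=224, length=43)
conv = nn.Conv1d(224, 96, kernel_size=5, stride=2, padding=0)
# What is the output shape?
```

Input: (4, 224, 43) -> Output: (4, 96, 20)

Answer: (4, 96, 20)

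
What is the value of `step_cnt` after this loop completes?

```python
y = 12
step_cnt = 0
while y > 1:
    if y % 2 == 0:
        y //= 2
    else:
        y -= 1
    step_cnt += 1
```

Steps to reduce 12 to 1
`step_cnt` takes the values: 0 → 1 → 2 → 3 → 4

Answer: 4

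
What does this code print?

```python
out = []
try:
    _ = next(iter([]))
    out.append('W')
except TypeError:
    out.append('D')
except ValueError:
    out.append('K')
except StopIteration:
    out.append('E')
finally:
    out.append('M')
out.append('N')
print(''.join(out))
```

Execution trace: 'E' (except StopIteration) → 'M' (finally) → 'N' (after the try/except). Output: EMN

Answer: EMN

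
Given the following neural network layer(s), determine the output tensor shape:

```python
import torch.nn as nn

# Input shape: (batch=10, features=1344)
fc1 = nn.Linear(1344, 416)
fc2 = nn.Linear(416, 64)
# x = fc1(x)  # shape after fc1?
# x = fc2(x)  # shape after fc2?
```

Input: (10, 1344) -> after fc1: (10, 416) -> Output: (10, 64)

Answer: (10, 64)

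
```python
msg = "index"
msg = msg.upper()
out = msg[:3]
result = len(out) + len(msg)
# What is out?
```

Trace:
`msg = "index"` → msg = 'index'
`msg = msg.upper()` → msg = 'INDEX'
`out = msg[:3]` → out = 'IND'
`result = len(out) + len(msg)` → result = 8
So out = 'IND'

Answer: 'IND'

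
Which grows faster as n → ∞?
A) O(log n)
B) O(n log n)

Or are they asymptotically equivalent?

O(log n) vs O(n log n): Higher order terms dominate.

Answer: B) O(n log n) grows faster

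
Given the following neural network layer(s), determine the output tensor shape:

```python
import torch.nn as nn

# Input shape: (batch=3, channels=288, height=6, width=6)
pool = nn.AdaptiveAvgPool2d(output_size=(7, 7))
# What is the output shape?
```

Input: (3, 288, 6, 6) -> Output: (3, 288, 7, 7)

Answer: (3, 288, 7, 7)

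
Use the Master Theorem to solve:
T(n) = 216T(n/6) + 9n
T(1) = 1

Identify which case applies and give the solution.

a=216, b=6, f(n)=9n. log_6(216) = 3. Since c=1 < 3, Case 1 applies: T(n) = Θ(n^log_b(a)) = O(n^3).

Answer: O(n^3) - Case 1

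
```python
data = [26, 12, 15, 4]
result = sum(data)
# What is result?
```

Trace:
`data = [26, 12, 15, 4]` → data = [26, 12, 15, 4]
`result = sum(data)` → result = 57
So result = 57

Answer: 57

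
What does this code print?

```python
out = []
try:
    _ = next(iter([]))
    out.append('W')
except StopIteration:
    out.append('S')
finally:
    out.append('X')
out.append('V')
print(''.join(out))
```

Execution trace: 'S' (except StopIteration) → 'X' (finally) → 'V' (after the try/except). Output: SXV

Answer: SXV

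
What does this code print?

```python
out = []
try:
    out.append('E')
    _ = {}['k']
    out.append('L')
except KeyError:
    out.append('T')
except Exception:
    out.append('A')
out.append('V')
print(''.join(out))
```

Execution trace: 'E' (try body) → 'T' (except KeyError) → 'V' (after the try/except). Output: ETV

Answer: ETV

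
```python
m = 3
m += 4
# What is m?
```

Trace:
`m = 3` → m = 3
`m += 4` → m = 7
So m = 7

Answer: 7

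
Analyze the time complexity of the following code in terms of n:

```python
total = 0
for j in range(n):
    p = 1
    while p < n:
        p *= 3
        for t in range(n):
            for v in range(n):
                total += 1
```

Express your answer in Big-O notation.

Each loop level contributes: n × log n × n × n. Multiplying the contributions gives O(n^3 log n).

Answer: O(n^3 log n)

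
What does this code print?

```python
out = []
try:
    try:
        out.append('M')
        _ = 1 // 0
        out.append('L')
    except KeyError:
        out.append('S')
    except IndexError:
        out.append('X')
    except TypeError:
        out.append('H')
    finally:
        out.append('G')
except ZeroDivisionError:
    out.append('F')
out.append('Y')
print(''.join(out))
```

Execution trace: 'M' (try body) → 'G' (finally) → 'F' (outer except ZeroDivisionError) → 'Y' (after the try/except). Output: MGFY

Answer: MGFY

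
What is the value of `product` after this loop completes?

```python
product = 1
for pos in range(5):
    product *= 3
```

3^5 = 243
`product` takes the values: 1 → 3 → 9 → 27 → 81 → 243

Answer: 243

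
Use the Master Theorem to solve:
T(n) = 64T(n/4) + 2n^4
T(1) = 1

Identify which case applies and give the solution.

a=64, b=4, f(n)=2n^4. log_4(64) = 3. Since c=4 > 3 and the regularity condition holds (64(n/4)^4 = (64/4^4)n^4 with 64/4^4 < 1), Case 3 applies: T(n) = Θ(f(n)) = O(n^4).

Answer: O(n^4) - Case 3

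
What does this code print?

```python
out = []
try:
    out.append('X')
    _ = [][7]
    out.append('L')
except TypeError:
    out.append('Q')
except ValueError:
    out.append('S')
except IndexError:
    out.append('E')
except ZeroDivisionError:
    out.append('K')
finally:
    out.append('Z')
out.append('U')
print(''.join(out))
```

Execution trace: 'X' (try body) → 'E' (except IndexError) → 'Z' (finally) → 'U' (after the try/except). Output: XEZU

Answer: XEZU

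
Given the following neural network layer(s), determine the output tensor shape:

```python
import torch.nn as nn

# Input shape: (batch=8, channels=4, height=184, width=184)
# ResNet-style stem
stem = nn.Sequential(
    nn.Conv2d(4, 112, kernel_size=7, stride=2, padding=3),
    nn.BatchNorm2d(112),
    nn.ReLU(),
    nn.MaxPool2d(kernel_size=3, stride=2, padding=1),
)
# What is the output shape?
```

Input: (8, 4, 184, 184) -> after Conv2d 7x7 stride=2: (8, 112, 92, 92) -> Output: (8, 112, 46, 46)

Answer: (8, 112, 46, 46)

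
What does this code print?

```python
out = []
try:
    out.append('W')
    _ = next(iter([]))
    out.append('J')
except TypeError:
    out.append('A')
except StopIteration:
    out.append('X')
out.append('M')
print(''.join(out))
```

Execution trace: 'W' (try body) → 'X' (except StopIteration) → 'M' (after the try/except). Output: WXM

Answer: WXM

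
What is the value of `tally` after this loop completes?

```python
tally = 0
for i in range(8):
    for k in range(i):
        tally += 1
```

Triangle number: 0+1+2+...+7
`tally` takes the values: 0 → 1 → 2 → 3 → 4 → 5 → 6 → 7 → 8 → 9 → 10 → 11 → 12 → 13 → 14 → 15 → 16 → 17 → 18 → 19 → 20 → 21 → 22 → 23 → 24 → 25 → 26 → 27 → 28

Answer: 28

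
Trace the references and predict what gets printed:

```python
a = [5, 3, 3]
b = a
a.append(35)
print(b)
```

Key concept: basic list aliasing.
Step by step:
`a = [5, 3, 3]` → a = [5, 3, 3]
`b = a` → b = [5, 3, 3] (same object as a)
`a.append(35)` → a = [5, 3, 3, 35] (same object as b); b = [5, 3, 3, 35] (same object as a)
`print(b)` → prints [5, 3, 3, 35]

Answer: [5, 3, 3, 35]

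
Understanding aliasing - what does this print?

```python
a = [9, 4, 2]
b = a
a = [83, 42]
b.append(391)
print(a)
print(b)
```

Key concept: rebinding vs mutation: a is rebound to a new list, b still points at the original.
Step by step:
`a = [9, 4, 2]` → a = [9, 4, 2]
`b = a` → b = [9, 4, 2] (same object as a)
`a = [83, 42]` → a = [83, 42]
`b.append(391)` → b = [9, 4, 2, 391]
`print(a)` → prints [83, 42]
`print(b)` → prints [9, 4, 2, 391]

Answer:
[83, 42]
[9, 4, 2, 391]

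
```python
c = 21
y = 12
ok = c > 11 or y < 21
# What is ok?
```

Trace:
`c = 21` → c = 21
`y = 12` → y = 12
`ok = c > 11 or y < 21` → ok = True
So ok = True

Answer: True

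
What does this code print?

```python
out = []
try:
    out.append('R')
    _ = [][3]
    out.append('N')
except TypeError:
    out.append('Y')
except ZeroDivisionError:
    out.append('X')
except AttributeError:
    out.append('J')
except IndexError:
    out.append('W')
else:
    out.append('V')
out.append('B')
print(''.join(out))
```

Execution trace: 'R' (try body) → 'W' (except IndexError) → 'B' (after the try/except). Output: RWB

Answer: RWB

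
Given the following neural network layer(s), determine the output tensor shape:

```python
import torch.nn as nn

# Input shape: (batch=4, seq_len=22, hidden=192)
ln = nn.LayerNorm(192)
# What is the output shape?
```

Input: (4, 22, 192) -> Output: (4, 22, 192)

Answer: (4, 22, 192)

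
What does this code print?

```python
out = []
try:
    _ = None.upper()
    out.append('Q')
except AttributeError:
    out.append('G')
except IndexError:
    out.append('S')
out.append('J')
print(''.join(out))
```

Execution trace: 'G' (except AttributeError) → 'J' (after the try/except). Output: GJ

Answer: GJ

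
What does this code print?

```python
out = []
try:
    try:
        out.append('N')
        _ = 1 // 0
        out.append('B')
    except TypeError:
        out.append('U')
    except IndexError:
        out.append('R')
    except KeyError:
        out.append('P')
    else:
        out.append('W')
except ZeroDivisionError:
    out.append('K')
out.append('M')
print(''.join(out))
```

Execution trace: 'N' (try body) → 'K' (outer except ZeroDivisionError) → 'M' (after the try/except). Output: NKM

Answer: NKM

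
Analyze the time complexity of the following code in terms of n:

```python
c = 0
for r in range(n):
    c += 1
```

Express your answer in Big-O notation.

Each loop level contributes: n. Multiplying the contributions gives O(n).

Answer: O(n)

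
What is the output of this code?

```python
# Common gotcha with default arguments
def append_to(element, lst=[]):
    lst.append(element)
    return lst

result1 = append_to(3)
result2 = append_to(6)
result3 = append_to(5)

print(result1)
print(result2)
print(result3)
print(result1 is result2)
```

Key concept: mutable default argument gotcha.
Step by step:
`result1 = append_to(3)` → result1 = [3]
`result2 = append_to(6)` → result1 = [3, 6] (same object as result2); result2 = [3, 6] (same object as result1)
`result3 = append_to(5)` → result1 = [3, 6, 5] (same object as result2, result3); result2 = [3, 6, 5] (same object as result1, result3); result3 = [3, 6, 5] (same object as result1, result2)
`print(result1)` → prints [3, 6, 5]
`print(result2)` → prints [3, 6, 5]
`print(result3)` → prints [3, 6, 5]
`print(result1 is result2)` → prints True

Answer:
[3, 6, 5]
[3, 6, 5]
[3, 6, 5]
True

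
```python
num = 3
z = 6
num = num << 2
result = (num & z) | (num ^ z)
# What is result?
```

Trace:
`num = 3` → num = 3
`z = 6` → z = 6
`num = num << 2` → num = 12
`result = (num & z) | (num ^ z)` → result = 14
So result = 14

Answer: 14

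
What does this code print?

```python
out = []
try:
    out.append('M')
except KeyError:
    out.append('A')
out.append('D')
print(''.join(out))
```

Execution trace: 'M' (try body, no exception) → 'D' (after the try/except). Output: MD

Answer: MD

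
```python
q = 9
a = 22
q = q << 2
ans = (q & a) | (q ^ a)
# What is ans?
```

Trace:
`q = 9` → q = 9
`a = 22` → a = 22
`q = q << 2` → q = 36
`ans = (q & a) | (q ^ a)` → ans = 54
So ans = 54

Answer: 54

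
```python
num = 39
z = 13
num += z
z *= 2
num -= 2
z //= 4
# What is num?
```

Trace:
`num = 39` → num = 39
`z = 13` → z = 13
`num += z` → num = 52
`z *= 2` → z = 26
`num -= 2` → num = 50
`z //= 4` → z = 6
So num = 50

Answer: 50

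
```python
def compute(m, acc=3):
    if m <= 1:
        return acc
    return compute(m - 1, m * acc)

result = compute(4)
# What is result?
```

Accumulator trace (n, acc): (4, 3) -> (3, 12) -> (2, 36) -> (1, 72) -> return 72

Answer: 72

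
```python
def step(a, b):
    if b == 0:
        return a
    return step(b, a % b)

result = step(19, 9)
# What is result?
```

step(19, 9) -> step(9, 1) -> step(1, 0) -> 1

Answer: 1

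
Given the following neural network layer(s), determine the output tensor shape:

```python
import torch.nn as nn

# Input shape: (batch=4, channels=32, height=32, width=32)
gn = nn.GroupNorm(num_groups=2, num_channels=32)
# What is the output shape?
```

Input: (4, 32, 32, 32) -> Output: (4, 32, 32, 32)

Answer: (4, 32, 32, 32)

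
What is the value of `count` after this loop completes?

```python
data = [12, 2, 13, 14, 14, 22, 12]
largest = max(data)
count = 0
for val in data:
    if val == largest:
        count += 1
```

Count of max value 22 in [12, 2, 13, 14, 14, 22, 12]
`count` takes the values: 0 → 1

Answer: 1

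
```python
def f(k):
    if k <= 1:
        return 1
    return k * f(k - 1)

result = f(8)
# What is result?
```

f(8) = 8 * 7 * 6 * 5 * 4 * 3 * 2 * 1 = 40320

Answer: 40320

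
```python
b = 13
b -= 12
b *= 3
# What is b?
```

Trace:
`b = 13` → b = 13
`b -= 12` → b = 1
`b *= 3` → b = 3
So b = 3

Answer: 3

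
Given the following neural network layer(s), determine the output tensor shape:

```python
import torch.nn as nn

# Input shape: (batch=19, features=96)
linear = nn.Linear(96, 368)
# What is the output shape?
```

Input: (19, 96) -> Output: (19, 368)

Answer: (19, 368)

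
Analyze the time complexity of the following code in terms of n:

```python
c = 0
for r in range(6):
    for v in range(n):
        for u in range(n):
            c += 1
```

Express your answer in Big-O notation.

Each loop level contributes: 1 × n × n. Multiplying the contributions gives O(n^2).

Answer: O(n^2)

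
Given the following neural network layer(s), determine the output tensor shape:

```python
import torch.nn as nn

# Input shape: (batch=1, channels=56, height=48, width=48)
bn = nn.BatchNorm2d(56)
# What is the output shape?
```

Input: (1, 56, 48, 48) -> Output: (1, 56, 48, 48)

Answer: (1, 56, 48, 48)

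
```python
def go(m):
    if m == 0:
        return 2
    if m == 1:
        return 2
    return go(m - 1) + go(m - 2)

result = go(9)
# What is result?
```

Build up from base cases: go(0)=2, go(1)=2, go(2)=4, go(3)=6, go(4)=10, go(5)=16, go(6)=26, ..., go(9)=110

Answer: 110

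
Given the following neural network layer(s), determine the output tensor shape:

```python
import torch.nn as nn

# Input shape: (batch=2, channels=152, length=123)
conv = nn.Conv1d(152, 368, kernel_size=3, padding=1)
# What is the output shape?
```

Input: (2, 152, 123) -> Output: (2, 368, 123)

Answer: (2, 368, 123)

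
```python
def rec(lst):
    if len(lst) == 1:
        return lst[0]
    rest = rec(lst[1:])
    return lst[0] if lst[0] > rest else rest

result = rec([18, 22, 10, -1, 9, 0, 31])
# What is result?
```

Recursive max over [18, 22, 10, -1, 9, 0, 31] = 31

Answer: 31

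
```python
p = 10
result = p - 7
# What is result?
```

Trace:
`p = 10` → p = 10
`result = p - 7` → result = 3
So result = 3

Answer: 3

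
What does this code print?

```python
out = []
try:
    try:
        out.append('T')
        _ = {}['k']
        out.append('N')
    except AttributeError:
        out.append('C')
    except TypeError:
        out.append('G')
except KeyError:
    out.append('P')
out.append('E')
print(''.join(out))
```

Execution trace: 'T' (try body) → 'P' (outer except KeyError) → 'E' (after the try/except). Output: TPE

Answer: TPE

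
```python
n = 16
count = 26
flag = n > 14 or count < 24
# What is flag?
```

Trace:
`n = 16` → n = 16
`count = 26` → count = 26
`flag = n > 14 or count < 24` → flag = True
So flag = True

Answer: True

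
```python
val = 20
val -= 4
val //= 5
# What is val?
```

Trace:
`val = 20` → val = 20
`val -= 4` → val = 16
`val //= 5` → val = 3
So val = 3

Answer: 3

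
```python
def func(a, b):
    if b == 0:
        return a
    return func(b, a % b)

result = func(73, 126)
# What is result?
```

func(73, 126) -> func(126, 73) -> func(73, 53) -> func(53, 20) -> func(20, 13) -> func(13, 7) -> func(7, 6) -> func(6, 1) -> func(1, 0) -> 1

Answer: 1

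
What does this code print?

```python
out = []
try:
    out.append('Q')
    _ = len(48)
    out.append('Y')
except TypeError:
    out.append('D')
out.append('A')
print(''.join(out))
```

Execution trace: 'Q' (try body) → 'D' (except TypeError) → 'A' (after the try/except). Output: QDA

Answer: QDA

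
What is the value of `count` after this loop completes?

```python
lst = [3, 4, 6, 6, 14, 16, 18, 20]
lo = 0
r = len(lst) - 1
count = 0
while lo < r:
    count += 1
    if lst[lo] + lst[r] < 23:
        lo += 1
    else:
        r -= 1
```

Steps to find pair summing to 23
`count` takes the values: 0 → 1 → 2 → 3 → 4 → 5 → 6 → 7

Answer: 7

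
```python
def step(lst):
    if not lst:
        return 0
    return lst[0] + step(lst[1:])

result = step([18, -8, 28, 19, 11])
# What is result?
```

18 + (-8) + 28 + 19 + 11 + 0 = 68

Answer: 68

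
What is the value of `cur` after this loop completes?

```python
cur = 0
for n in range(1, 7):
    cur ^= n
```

XOR of 1 to 6
`cur` takes the values: 0 → 1 → 3 → 0 → 4 → 1 → 7

Answer: 7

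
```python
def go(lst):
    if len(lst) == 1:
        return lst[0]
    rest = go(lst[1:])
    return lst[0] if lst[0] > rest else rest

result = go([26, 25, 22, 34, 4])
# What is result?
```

Recursive max over [26, 25, 22, 34, 4] = 34

Answer: 34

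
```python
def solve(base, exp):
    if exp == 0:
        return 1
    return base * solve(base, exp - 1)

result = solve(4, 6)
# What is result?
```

solve(4, 6) = 4 * 4 * 4 * 4 * 4 * 4 = 4096

Answer: 4096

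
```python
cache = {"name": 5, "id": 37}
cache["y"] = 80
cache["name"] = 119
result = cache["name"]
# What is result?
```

Trace:
`cache = {"name": 5, "id": 37}` → cache = {'name': 5, 'id': 37}
`cache["y"] = 80` → cache = {'name': 5, 'id': 37, 'y': 80}
`cache["name"] = 119` → cache = {'name': 119, 'id': 37, 'y': 80}
`result = cache["name"]` → result = 119
So result = 119

Answer: 119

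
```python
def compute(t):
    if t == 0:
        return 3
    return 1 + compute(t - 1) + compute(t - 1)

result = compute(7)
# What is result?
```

compute(t) = 1 + 2·compute(t-1), compute(0)=3. Closed form: (3+1)·2^7 - 1 = 511.

Answer: 511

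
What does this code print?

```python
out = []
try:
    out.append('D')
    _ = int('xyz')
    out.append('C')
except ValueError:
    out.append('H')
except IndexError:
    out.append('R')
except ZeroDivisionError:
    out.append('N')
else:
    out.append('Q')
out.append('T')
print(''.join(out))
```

Execution trace: 'D' (try body) → 'H' (except ValueError) → 'T' (after the try/except). Output: DHT

Answer: DHT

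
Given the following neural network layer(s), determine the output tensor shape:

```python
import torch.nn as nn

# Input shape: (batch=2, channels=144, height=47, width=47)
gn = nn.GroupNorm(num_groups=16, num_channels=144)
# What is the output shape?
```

Input: (2, 144, 47, 47) -> Output: (2, 144, 47, 47)

Answer: (2, 144, 47, 47)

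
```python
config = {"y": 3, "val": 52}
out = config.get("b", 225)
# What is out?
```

Trace:
`config = {"y": 3, "val": 52}` → config = {'y': 3, 'val': 52}
`out = config.get("b", 225)` → out = 225
So out = 225

Answer: 225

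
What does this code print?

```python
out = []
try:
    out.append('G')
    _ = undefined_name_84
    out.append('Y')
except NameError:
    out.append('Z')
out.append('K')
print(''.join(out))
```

Execution trace: 'G' (try body) → 'Z' (except NameError) → 'K' (after the try/except). Output: GZK

Answer: GZK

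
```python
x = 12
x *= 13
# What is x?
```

Trace:
`x = 12` → x = 12
`x *= 13` → x = 156
So x = 156

Answer: 156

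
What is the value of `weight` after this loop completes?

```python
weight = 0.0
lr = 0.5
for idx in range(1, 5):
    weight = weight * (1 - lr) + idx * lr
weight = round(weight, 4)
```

Moving average with lr=0.5
`weight` takes the values: 0.0 → 0.5 → 1.25 → 2.125 → 3.0625

Answer: 3.0625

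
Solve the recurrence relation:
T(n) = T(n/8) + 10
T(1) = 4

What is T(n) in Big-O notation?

Each step divides n by 8 and adds 10. After log_8(n) steps we reach T(1)=4. So T(n) = 10·log_8(n) + 4 = O(log n).

Answer: O(log n)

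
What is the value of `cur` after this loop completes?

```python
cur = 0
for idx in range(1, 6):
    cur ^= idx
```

XOR of 1 to 5
`cur` takes the values: 0 → 1 → 3 → 0 → 4 → 1

Answer: 1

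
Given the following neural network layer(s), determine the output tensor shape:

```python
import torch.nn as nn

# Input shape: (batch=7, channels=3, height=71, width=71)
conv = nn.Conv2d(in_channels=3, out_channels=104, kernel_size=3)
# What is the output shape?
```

Input: (7, 3, 71, 71) -> Output: (7, 104, 69, 69)

Answer: (7, 104, 69, 69)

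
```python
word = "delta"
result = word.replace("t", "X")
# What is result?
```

Trace:
`word = "delta"` → word = 'delta'
`result = word.replace("t", "X")` → result = 'delXa'
So result = 'delXa'

Answer: 'delXa'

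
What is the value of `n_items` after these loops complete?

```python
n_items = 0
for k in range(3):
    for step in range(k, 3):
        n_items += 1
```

Upper triangle: 3 + 2 + ... + 1
`n_items` takes the values: 0 → 1 → 2 → 3 → 4 → 5 → 6

Answer: 6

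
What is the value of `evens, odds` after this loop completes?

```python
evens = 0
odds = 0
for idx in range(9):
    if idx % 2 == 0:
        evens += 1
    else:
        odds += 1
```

Count evens and odds in range(9)
`evens, odds` takes the values: (0, 0) → (1, 0) → (1, 1) → (2, 1) → (2, 2) → (3, 2) → (3, 3) → (4, 3) → (4, 4) → (5, 4)

Answer: 5, 4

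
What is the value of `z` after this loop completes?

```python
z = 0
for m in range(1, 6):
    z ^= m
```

XOR of 1 to 5
`z` takes the values: 0 → 1 → 3 → 0 → 4 → 1

Answer: 1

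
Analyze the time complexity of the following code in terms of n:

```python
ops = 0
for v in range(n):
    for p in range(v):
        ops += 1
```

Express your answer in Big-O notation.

Each loop level contributes: n × n. Multiplying the contributions gives O(n^2).

Answer: O(n^2)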